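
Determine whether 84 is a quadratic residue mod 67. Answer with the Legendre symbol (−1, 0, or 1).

First reduce: 84 ≡ 17 (mod 67).
Reciprocity: 17 ≡ 1 and 67 ≡ 3 (mod 4), so (17/67) = +(67/17).
Reduce top mod 17: now compute (16/17).
Pull out 2^4: since 17 ≡ 1 (mod 8), (2/17) = +1, so (2/17)^4 = +1.
Reached (1/17) = 1. Collecting the sign flips along the way, the symbol is +1.

1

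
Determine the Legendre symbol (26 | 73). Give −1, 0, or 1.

-1

Pull out 2: since 73 ≡ 1 (mod 8), (2/73) = +1.
Reciprocity: 13 ≡ 1 and 73 ≡ 1 (mod 4), so (13/73) = +(73/13).
Reduce top mod 13: now compute (8/13).
Pull out 2^3: since 13 ≡ 5 (mod 8), (2/13) = -1, so (2/13)^3 = -1.
Reached (1/13) = 1. Collecting the sign flips along the way, the symbol is -1.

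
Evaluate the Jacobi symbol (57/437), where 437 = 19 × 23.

0

Reciprocity: 57 ≡ 1 and 437 ≡ 1 (mod 4), so (57/437) = +(437/57).
Reduce top mod 57: now compute (38/57).
Pull out 2: since 57 ≡ 1 (mod 8), (2/57) = +1.
Reciprocity: 19 ≡ 3 and 57 ≡ 1 (mod 4), so (19/57) = +(57/19).
Reduce top mod 19: now compute (0/19).
Top reduces to 0: gcd > 1, so the symbol is 0.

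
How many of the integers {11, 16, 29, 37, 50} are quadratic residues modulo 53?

(11/53) = +1 → QR.
(16/53) = +1 → QR.
(29/53) = +1 → QR.
(37/53) = +1 → QR.
(50/53) = -1 → non-residue.
Total quadratic residues among the 5: 4.

4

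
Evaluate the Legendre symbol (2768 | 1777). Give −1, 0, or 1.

1

First reduce: 2768 ≡ 991 (mod 1777).
Reciprocity: 991 ≡ 3 and 1777 ≡ 1 (mod 4), so (991/1777) = +(1777/991).
Reduce top mod 991: now compute (786/991).
Pull out 2: since 991 ≡ 7 (mod 8), (2/991) = +1.
Reciprocity: 393 ≡ 1 and 991 ≡ 3 (mod 4), so (393/991) = +(991/393).
Reduce top mod 393: now compute (205/393).
Reciprocity: 205 ≡ 1 and 393 ≡ 1 (mod 4), so (205/393) = +(393/205).
Reduce top mod 205: now compute (188/205).
Pull out 2^2: since 205 ≡ 5 (mod 8), (2/205) = -1, so (2/205)^2 = +1.
Reciprocity: 47 ≡ 3 and 205 ≡ 1 (mod 4), so (47/205) = +(205/47).
Reduce top mod 47: now compute (17/47).
Reciprocity: 17 ≡ 1 and 47 ≡ 3 (mod 4), so (17/47) = +(47/17).
Reduce top mod 17: now compute (13/17).
Reciprocity: 13 ≡ 1 and 17 ≡ 1 (mod 4), so (13/17) = +(17/13).
Reduce top mod 13: now compute (4/13).
Pull out 2^2: since 13 ≡ 5 (mod 8), (2/13) = -1, so (2/13)^2 = +1.
Reached (1/13) = 1. Collecting the sign flips along the way, the symbol is +1.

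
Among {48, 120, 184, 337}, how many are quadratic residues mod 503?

2

(48/503) = +1 → QR.
(120/503) = -1 → non-residue.
(184/503) = +1 → QR.
(337/503) = -1 → non-residue.
Total quadratic residues among the 4: 2.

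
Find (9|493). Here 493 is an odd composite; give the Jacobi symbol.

1

Reciprocity: 9 ≡ 1 and 493 ≡ 1 (mod 4), so (9/493) = +(493/9).
Reduce top mod 9: now compute (7/9).
Reciprocity: 7 ≡ 3 and 9 ≡ 1 (mod 4), so (7/9) = +(9/7).
Reduce top mod 7: now compute (2/7).
Pull out 2: since 7 ≡ 7 (mod 8), (2/7) = +1.
Reached (1/7) = 1. Collecting the sign flips along the way, the symbol is +1.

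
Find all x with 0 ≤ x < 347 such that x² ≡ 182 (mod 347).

Since 347 ≡ 3 (mod 4), a square root of 182 is 182^((347+1)/4) = 182^87 mod 347.
Repeated squaring: 182^2≡159, 182^4≡297, 182^8≡71, 182^16≡183, 182^32≡177, 182^64≡99 (mod 347).
182^87 = 182^(64+16+4+2+1) ≡ 324 (mod 347).
Check: 324² = 104976 ≡ 182 (mod 347). The two roots are 23 and 324.

23, 324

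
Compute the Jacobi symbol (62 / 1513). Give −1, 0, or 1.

1

Pull out 2: since 1513 ≡ 1 (mod 8), (2/1513) = +1.
Reciprocity: 31 ≡ 3 and 1513 ≡ 1 (mod 4), so (31/1513) = +(1513/31).
Reduce top mod 31: now compute (25/31).
Reciprocity: 25 ≡ 1 and 31 ≡ 3 (mod 4), so (25/31) = +(31/25).
Reduce top mod 25: now compute (6/25).
Pull out 2: since 25 ≡ 1 (mod 8), (2/25) = +1.
Reciprocity: 3 ≡ 3 and 25 ≡ 1 (mod 4), so (3/25) = +(25/3).
Reduce top mod 3: now compute (1/3).
Reached (1/3) = 1. Collecting the sign flips along the way, the symbol is +1.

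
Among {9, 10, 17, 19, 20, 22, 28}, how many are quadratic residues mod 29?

(9/29) = +1 → QR.
(10/29) = -1 → non-residue.
(17/29) = -1 → non-residue.
(19/29) = -1 → non-residue.
(20/29) = +1 → QR.
(22/29) = +1 → QR.
(28/29) = +1 → QR.
Total quadratic residues among the 7: 4.

4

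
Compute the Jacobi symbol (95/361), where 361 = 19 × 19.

Reciprocity: 95 ≡ 3 and 361 ≡ 1 (mod 4), so (95/361) = +(361/95).
Reduce top mod 95: now compute (76/95).
Pull out 2^2: since 95 ≡ 7 (mod 8), (2/95) = +1, so (2/95)^2 = +1.
Reciprocity: 19 ≡ 3 and 95 ≡ 3 (mod 4), so (19/95) = −(95/19).
Reduce top mod 19: now compute (0/19).
Top reduces to 0: gcd > 1, so the symbol is 0.

0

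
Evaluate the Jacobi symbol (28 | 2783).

Pull out 2^2: since 2783 ≡ 7 (mod 8), (2/2783) = +1, so (2/2783)^2 = +1.
Reciprocity: 7 ≡ 3 and 2783 ≡ 3 (mod 4), so (7/2783) = −(2783/7).
Reduce top mod 7: now compute (4/7).
Pull out 2^2: since 7 ≡ 7 (mod 8), (2/7) = +1, so (2/7)^2 = +1.
Reached (1/7) = 1. Collecting the sign flips along the way, the symbol is -1.

-1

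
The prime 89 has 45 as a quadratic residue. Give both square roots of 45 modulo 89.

89 ≡ 1 (mod 4), so we find a root by search.
Trying successive values, 32² = 1024 ≡ 45 (mod 89). The other root is 89 − 32 = 57.

32, 57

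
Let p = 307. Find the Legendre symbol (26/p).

Euler's criterion: (26/307) ≡ 26^153 (mod 307).
26^2 ≡ 62 (mod 307)
26^4 ≡ 160 (mod 307)
26^8 ≡ 119 (mod 307)
26^16 ≡ 39 (mod 307)
26^32 ≡ 293 (mod 307)
26^64 ≡ 196 (mod 307)
26^128 ≡ 41 (mod 307)
26^153 = 26^(128+16+8+1) ≡ 1 (mod 307).
Result is 1, so (26/307) = 1.

1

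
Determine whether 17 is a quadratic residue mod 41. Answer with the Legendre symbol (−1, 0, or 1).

Euler's criterion: (17/41) ≡ 17^20 (mod 41).
17^2 ≡ 2 (mod 41)
17^4 ≡ 4 (mod 41)
17^8 ≡ 16 (mod 41)
17^16 ≡ 10 (mod 41)
17^20 = 17^(16+4) ≡ 40 (mod 41).
Result is 40 ≡ −1, so (17/41) = −1.

-1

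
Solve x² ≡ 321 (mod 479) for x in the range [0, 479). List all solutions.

92, 387

Since 479 ≡ 3 (mod 4), a square root of 321 is 321^((479+1)/4) = 321^120 mod 479.
Repeated squaring: 321^2≡56, 321^4≡262, 321^8≡147, 321^16≡54, 321^32≡42, 321^64≡327 (mod 479).
321^120 = 321^(64+32+16+8) ≡ 92 (mod 479).
Check: 92² = 8464 ≡ 321 (mod 479). The two roots are 92 and 387.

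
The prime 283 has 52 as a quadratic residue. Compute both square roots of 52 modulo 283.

81, 202

Since 283 ≡ 3 (mod 4), a square root of 52 is 52^((283+1)/4) = 52^71 mod 283.
Repeated squaring: 52^2≡157, 52^4≡28, 52^8≡218, 52^16≡263, 52^32≡117, 52^64≡105 (mod 283).
52^71 = 52^(64+4+2+1) ≡ 81 (mod 283).
Check: 81² = 6561 ≡ 52 (mod 283). The two roots are 81 and 202.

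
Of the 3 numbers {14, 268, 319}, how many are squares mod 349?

2

(14/349) = +1 → QR.
(268/349) = +1 → QR.
(319/349) = -1 → non-residue.
Total quadratic residues among the 3: 2.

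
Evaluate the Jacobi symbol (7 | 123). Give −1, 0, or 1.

-1

Reciprocity: 7 ≡ 3 and 123 ≡ 3 (mod 4), so (7/123) = −(123/7).
Reduce top mod 7: now compute (4/7).
Pull out 2^2: since 7 ≡ 7 (mod 8), (2/7) = +1, so (2/7)^2 = +1.
Reached (1/7) = 1. Collecting the sign flips along the way, the symbol is -1.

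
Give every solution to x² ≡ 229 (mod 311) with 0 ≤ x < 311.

134, 177

Since 311 ≡ 3 (mod 4), a square root of 229 is 229^((311+1)/4) = 229^78 mod 311.
Repeated squaring: 229^2≡193, 229^4≡240, 229^8≡65, 229^16≡182, 229^32≡158, 229^64≡84 (mod 311).
229^78 = 229^(64+8+4+2) ≡ 134 (mod 311).
Check: 134² = 17956 ≡ 229 (mod 311). The two roots are 134 and 177.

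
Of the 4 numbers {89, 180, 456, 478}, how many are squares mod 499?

(89/499) = -1 → non-residue.
(180/499) = +1 → QR.
(456/499) = -1 → non-residue.
(478/499) = -1 → non-residue.
Total quadratic residues among the 4: 1.

1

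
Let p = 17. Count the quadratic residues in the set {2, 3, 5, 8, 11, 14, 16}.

3

(2/17) = +1 → QR.
(3/17) = -1 → non-residue.
(5/17) = -1 → non-residue.
(8/17) = +1 → QR.
(11/17) = -1 → non-residue.
(14/17) = -1 → non-residue.
(16/17) = +1 → QR.
Total quadratic residues among the 7: 3.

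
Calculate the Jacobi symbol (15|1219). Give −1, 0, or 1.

Reciprocity: 15 ≡ 3 and 1219 ≡ 3 (mod 4), so (15/1219) = −(1219/15).
Reduce top mod 15: now compute (4/15).
Pull out 2^2: since 15 ≡ 7 (mod 8), (2/15) = +1, so (2/15)^2 = +1.
Reached (1/15) = 1. Collecting the sign flips along the way, the symbol is -1.

-1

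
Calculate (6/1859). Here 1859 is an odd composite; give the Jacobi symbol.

Pull out 2: since 1859 ≡ 3 (mod 8), (2/1859) = -1.
Reciprocity: 3 ≡ 3 and 1859 ≡ 3 (mod 4), so (3/1859) = −(1859/3).
Reduce top mod 3: now compute (2/3).
Pull out 2: since 3 ≡ 3 (mod 8), (2/3) = -1.
Reached (1/3) = 1. Collecting the sign flips along the way, the symbol is -1.

-1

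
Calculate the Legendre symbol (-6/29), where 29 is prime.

First reduce: -6 ≡ 23 (mod 29).
Reciprocity: 23 ≡ 3 and 29 ≡ 1 (mod 4), so (23/29) = +(29/23).
Reduce top mod 23: now compute (6/23).
Pull out 2: since 23 ≡ 7 (mod 8), (2/23) = +1.
Reciprocity: 3 ≡ 3 and 23 ≡ 3 (mod 4), so (3/23) = −(23/3).
Reduce top mod 3: now compute (2/3).
Pull out 2: since 3 ≡ 3 (mod 8), (2/3) = -1.
Reached (1/3) = 1. Collecting the sign flips along the way, the symbol is +1.

1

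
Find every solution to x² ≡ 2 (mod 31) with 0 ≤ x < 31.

Since 31 ≡ 3 (mod 4), a square root of 2 is 2^((31+1)/4) = 2^8 mod 31.
Repeated squaring: 2^2≡4, 2^4≡16, 2^8≡8 (mod 31).
2^8 = 2^(8) ≡ 8 (mod 31).
Check: 8² = 64 ≡ 2 (mod 31). The two roots are 8 and 23.

8, 23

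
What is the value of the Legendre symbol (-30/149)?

1

Euler's criterion: (-30/149) ≡ 119^74 (mod 149).
119^2 ≡ 6 (mod 149)
119^4 ≡ 36 (mod 149)
119^8 ≡ 104 (mod 149)
119^16 ≡ 88 (mod 149)
119^32 ≡ 145 (mod 149)
119^64 ≡ 16 (mod 149)
119^74 = 119^(64+8+2) ≡ 1 (mod 149).
Result is 1, so (-30/149) = 1.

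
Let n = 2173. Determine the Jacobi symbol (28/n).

-1

Pull out 2^2: since 2173 ≡ 5 (mod 8), (2/2173) = -1, so (2/2173)^2 = +1.
Reciprocity: 7 ≡ 3 and 2173 ≡ 1 (mod 4), so (7/2173) = +(2173/7).
Reduce top mod 7: now compute (3/7).
Reciprocity: 3 ≡ 3 and 7 ≡ 3 (mod 4), so (3/7) = −(7/3).
Reduce top mod 3: now compute (1/3).
Reached (1/3) = 1. Collecting the sign flips along the way, the symbol is -1.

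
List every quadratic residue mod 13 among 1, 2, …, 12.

1, 3, 4, 9, 10, 12

Square k = 1,…,6 (k and 13−k give the same square):
1²=1, 2²=4, 3²=9, 4²≡3, 5²≡12, 6²≡10 (mod 13).
So the quadratic residues mod 13 are {1, 3, 4, 9, 10, 12}.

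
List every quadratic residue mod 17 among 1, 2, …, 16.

1,2,4,8,9,13,15,16

Square k = 1,…,8 (k and 17−k give the same square):
1²=1, 2²=4, 3²=9, 4²=16, 5²≡8, 6²≡2, 7²≡15, 8²≡13 (mod 17).
So the quadratic residues mod 17 are {1, 2, 4, 8, 9, 13, 15, 16}.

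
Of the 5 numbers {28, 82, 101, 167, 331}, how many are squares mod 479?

(28/479) = +1 → QR.
(82/479) = -1 → non-residue.
(101/479) = -1 → non-residue.
(167/479) = +1 → QR.
(331/479) = +1 → QR.
Total quadratic residues among the 5: 3.

3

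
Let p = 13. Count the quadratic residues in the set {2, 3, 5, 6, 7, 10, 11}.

2

(2/13) = -1 → non-residue.
(3/13) = +1 → QR.
(5/13) = -1 → non-residue.
(6/13) = -1 → non-residue.
(7/13) = -1 → non-residue.
(10/13) = +1 → QR.
(11/13) = -1 → non-residue.
Total quadratic residues among the 7: 2.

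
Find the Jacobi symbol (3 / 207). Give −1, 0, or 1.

Reciprocity: 3 ≡ 3 and 207 ≡ 3 (mod 4), so (3/207) = −(207/3).
Reduce top mod 3: now compute (0/3).
Top reduces to 0: gcd > 1, so the symbol is 0.

0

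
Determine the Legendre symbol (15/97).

-1

Euler's criterion: (15/97) ≡ 15^48 (mod 97).
15^2 ≡ 31 (mod 97)
15^4 ≡ 88 (mod 97)
15^8 ≡ 81 (mod 97)
15^16 ≡ 62 (mod 97)
15^32 ≡ 61 (mod 97)
15^48 = 15^(32+16) ≡ 96 (mod 97).
Result is 96 ≡ −1, so (15/97) = −1.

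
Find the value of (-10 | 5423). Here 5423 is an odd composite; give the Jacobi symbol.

1

First reduce: -10 ≡ 5413 (mod 5423).
Reciprocity: 5413 ≡ 1 and 5423 ≡ 3 (mod 4), so (5413/5423) = +(5423/5413).
Reduce top mod 5413: now compute (10/5413).
Pull out 2: since 5413 ≡ 5 (mod 8), (2/5413) = -1.
Reciprocity: 5 ≡ 1 and 5413 ≡ 1 (mod 4), so (5/5413) = +(5413/5).
Reduce top mod 5: now compute (3/5).
Reciprocity: 3 ≡ 3 and 5 ≡ 1 (mod 4), so (3/5) = +(5/3).
Reduce top mod 3: now compute (2/3).
Pull out 2: since 3 ≡ 3 (mod 8), (2/3) = -1.
Reached (1/3) = 1. Collecting the sign flips along the way, the symbol is +1.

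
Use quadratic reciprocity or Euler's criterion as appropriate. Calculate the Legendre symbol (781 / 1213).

1

Reciprocity: 781 ≡ 1 and 1213 ≡ 1 (mod 4), so (781/1213) = +(1213/781).
Reduce top mod 781: now compute (432/781).
Pull out 2^4: since 781 ≡ 5 (mod 8), (2/781) = -1, so (2/781)^4 = +1.
Reciprocity: 27 ≡ 3 and 781 ≡ 1 (mod 4), so (27/781) = +(781/27).
Reduce top mod 27: now compute (25/27).
Reciprocity: 25 ≡ 1 and 27 ≡ 3 (mod 4), so (25/27) = +(27/25).
Reduce top mod 25: now compute (2/25).
Pull out 2: since 25 ≡ 1 (mod 8), (2/25) = +1.
Reached (1/25) = 1. Collecting the sign flips along the way, the symbol is +1.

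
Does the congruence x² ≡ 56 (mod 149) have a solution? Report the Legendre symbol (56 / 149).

Pull out 2^3: since 149 ≡ 5 (mod 8), (2/149) = -1, so (2/149)^3 = -1.
Reciprocity: 7 ≡ 3 and 149 ≡ 1 (mod 4), so (7/149) = +(149/7).
Reduce top mod 7: now compute (2/7).
Pull out 2: since 7 ≡ 7 (mod 8), (2/7) = +1.
Reached (1/7) = 1. Collecting the sign flips along the way, the symbol is -1.

-1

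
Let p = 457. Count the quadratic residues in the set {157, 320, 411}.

1

(157/457) = +1 → QR.
(320/457) = -1 → non-residue.
(411/457) = -1 → non-residue.
Total quadratic residues among the 3: 1.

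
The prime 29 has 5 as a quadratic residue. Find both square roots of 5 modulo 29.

29 ≡ 1 (mod 4), so we find a root by search.
Trying successive values, 11² = 121 ≡ 5 (mod 29). The other root is 29 − 11 = 18.

11, 18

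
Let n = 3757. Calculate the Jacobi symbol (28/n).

Pull out 2^2: since 3757 ≡ 5 (mod 8), (2/3757) = -1, so (2/3757)^2 = +1.
Reciprocity: 7 ≡ 3 and 3757 ≡ 1 (mod 4), so (7/3757) = +(3757/7).
Reduce top mod 7: now compute (5/7).
Reciprocity: 5 ≡ 1 and 7 ≡ 3 (mod 4), so (5/7) = +(7/5).
Reduce top mod 5: now compute (2/5).
Pull out 2: since 5 ≡ 5 (mod 8), (2/5) = -1.
Reached (1/5) = 1. Collecting the sign flips along the way, the symbol is -1.

-1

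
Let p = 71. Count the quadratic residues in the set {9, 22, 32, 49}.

(9/71) = +1 → QR.
(22/71) = -1 → non-residue.
(32/71) = +1 → QR.
(49/71) = +1 → QR.
Total quadratic residues among the 4: 3.

3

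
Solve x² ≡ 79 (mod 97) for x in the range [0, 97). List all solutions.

97 ≡ 1 (mod 4), so we find a root by search.
Trying successive values, 46² = 2116 ≡ 79 (mod 97). The other root is 97 − 46 = 51.

46, 51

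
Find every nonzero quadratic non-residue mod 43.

Square k = 1,…,21 (k and 43−k give the same square):
1²=1, 2²=4, 3²=9, 4²=16, 5²=25, 6²=36, 7²≡6, 8²≡21, 9²≡38, 10²≡14, 11²≡35, 12²≡15, 13²≡40, 14²≡24, 15²≡10, 16²≡41, 17²≡31, 18²≡23, 19²≡17, 20²≡13, 21²≡11 (mod 43).
The residues are {1, 4, 6, 9, 10, 11, 13, 14, 15, 16, 17, 21, 23, 24, 25, 31, 35, 36, 38, 40, 41}; the non-residues are the remaining 21 nonzero classes.

2 3 5 7 8 12 18 19 20 22 26 27 28 29 30 32 33 34 37 39 42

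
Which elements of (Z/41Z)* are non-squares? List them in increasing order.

3, 6, 7, 11, 12, 13, 14, 15, 17, 19, 22, 24, 26, 27, 28, 29, 30, 34, 35, 38

Square k = 1,…,20 (k and 41−k give the same square):
1²=1, 2²=4, 3²=9, 4²=16, 5²=25, 6²=36, 7²≡8, 8²≡23, 9²≡40, 10²≡18, 11²≡39, 12²≡21, 13²≡5, 14²≡32, 15²≡20, 16²≡10, 17²≡2, 18²≡37, 19²≡33, 20²≡31 (mod 41).
The residues are {1, 2, 4, 5, 8, 9, 10, 16, 18, 20, 21, 23, 25, 31, 32, 33, 36, 37, 39, 40}; the non-residues are the remaining 20 nonzero classes.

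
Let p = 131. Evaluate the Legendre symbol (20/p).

Euler's criterion: (20/131) ≡ 20^65 (mod 131).
20^2 ≡ 7 (mod 131)
20^4 ≡ 49 (mod 131)
20^8 ≡ 43 (mod 131)
20^16 ≡ 15 (mod 131)
20^32 ≡ 94 (mod 131)
20^64 ≡ 59 (mod 131)
20^65 = 20^(64+1) ≡ 1 (mod 131).
Result is 1, so (20/131) = 1.

1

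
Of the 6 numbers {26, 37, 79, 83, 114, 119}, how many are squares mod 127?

3

(26/127) = +1 → QR.
(37/127) = +1 → QR.
(79/127) = +1 → QR.
(83/127) = -1 → non-residue.
(114/127) = -1 → non-residue.
(119/127) = -1 → non-residue.
Total quadratic residues among the 6: 3.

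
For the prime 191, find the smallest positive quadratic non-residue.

7

(2/191) = +1, so 2 is a residue.
(3/191) = +1, so 3 is a residue.
(4/191) = +1, so 4 is a residue.
(5/191) = +1, so 5 is a residue.
(6/191) = +1, so 6 is a residue.
(7/191) = −1, so 7 is the smallest positive non-residue mod 191.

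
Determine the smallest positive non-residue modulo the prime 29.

(2/29) = −1, so 2 is the smallest positive non-residue mod 29.

2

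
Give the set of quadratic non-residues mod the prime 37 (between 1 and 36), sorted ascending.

2, 5, 6, 8, 13, 14, 15, 17, 18, 19, 20, 22, 23, 24, 29, 31, 32, 35

Square k = 1,…,18 (k and 37−k give the same square):
1²=1, 2²=4, 3²=9, 4²=16, 5²=25, 6²=36, 7²≡12, 8²≡27, 9²≡7, 10²≡26, 11²≡10, 12²≡33, 13²≡21, 14²≡11, 15²≡3, 16²≡34, 17²≡30, 18²≡28 (mod 37).
The residues are {1, 3, 4, 7, 9, 10, 11, 12, 16, 21, 25, 26, 27, 28, 30, 33, 34, 36}; the non-residues are the remaining 18 nonzero classes.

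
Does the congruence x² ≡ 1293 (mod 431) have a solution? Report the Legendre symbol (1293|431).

0

First reduce: 1293 ≡ 0 (mod 431).
Top reduces to 0: gcd > 1, so the symbol is 0.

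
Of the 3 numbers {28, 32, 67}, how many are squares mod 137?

(28/137) = +1 → QR.
(32/137) = +1 → QR.
(67/137) = -1 → non-residue.
Total quadratic residues among the 3: 2.

2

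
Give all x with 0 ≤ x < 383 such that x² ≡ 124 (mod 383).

152, 231

Since 383 ≡ 3 (mod 4), a square root of 124 is 124^((383+1)/4) = 124^96 mod 383.
Repeated squaring: 124^2≡56, 124^4≡72, 124^8≡205, 124^16≡278, 124^32≡301, 124^64≡213 (mod 383).
124^96 = 124^(64+32) ≡ 152 (mod 383).
Check: 152² = 23104 ≡ 124 (mod 383). The two roots are 152 and 231.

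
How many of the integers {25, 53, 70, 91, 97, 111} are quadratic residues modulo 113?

(25/113) = +1 → QR.
(53/113) = +1 → QR.
(70/113) = -1 → non-residue.
(91/113) = +1 → QR.
(97/113) = +1 → QR.
(111/113) = +1 → QR.
Total quadratic residues among the 6: 5.

5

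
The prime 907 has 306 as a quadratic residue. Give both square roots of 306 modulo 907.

222, 685

Since 907 ≡ 3 (mod 4), a square root of 306 is 306^((907+1)/4) = 306^227 mod 907.
Repeated squaring: 306^2≡215, 306^4≡875, 306^8≡117, 306^16≡84, 306^32≡707, 306^64≡92, 306^128≡301 (mod 907).
306^227 = 306^(128+64+32+2+1) ≡ 685 (mod 907).
Check: 685² = 469225 ≡ 306 (mod 907). The two roots are 222 and 685.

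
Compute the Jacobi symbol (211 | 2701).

Reciprocity: 211 ≡ 3 and 2701 ≡ 1 (mod 4), so (211/2701) = +(2701/211).
Reduce top mod 211: now compute (169/211).
Reciprocity: 169 ≡ 1 and 211 ≡ 3 (mod 4), so (169/211) = +(211/169).
Reduce top mod 169: now compute (42/169).
Pull out 2: since 169 ≡ 1 (mod 8), (2/169) = +1.
Reciprocity: 21 ≡ 1 and 169 ≡ 1 (mod 4), so (21/169) = +(169/21).
Reduce top mod 21: now compute (1/21).
Reached (1/21) = 1. Collecting the sign flips along the way, the symbol is +1.

1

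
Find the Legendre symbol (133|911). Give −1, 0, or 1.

Reciprocity: 133 ≡ 1 and 911 ≡ 3 (mod 4), so (133/911) = +(911/133).
Reduce top mod 133: now compute (113/133).
Reciprocity: 113 ≡ 1 and 133 ≡ 1 (mod 4), so (113/133) = +(133/113).
Reduce top mod 113: now compute (20/113).
Pull out 2^2: since 113 ≡ 1 (mod 8), (2/113) = +1, so (2/113)^2 = +1.
Reciprocity: 5 ≡ 1 and 113 ≡ 1 (mod 4), so (5/113) = +(113/5).
Reduce top mod 5: now compute (3/5).
Reciprocity: 3 ≡ 3 and 5 ≡ 1 (mod 4), so (3/5) = +(5/3).
Reduce top mod 3: now compute (2/3).
Pull out 2: since 3 ≡ 3 (mod 8), (2/3) = -1.
Reached (1/3) = 1. Collecting the sign flips along the way, the symbol is -1.

-1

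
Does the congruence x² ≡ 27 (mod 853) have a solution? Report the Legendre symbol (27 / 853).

1

Reciprocity: 27 ≡ 3 and 853 ≡ 1 (mod 4), so (27/853) = +(853/27).
Reduce top mod 27: now compute (16/27).
Pull out 2^4: since 27 ≡ 3 (mod 8), (2/27) = -1, so (2/27)^4 = +1.
Reached (1/27) = 1. Collecting the sign flips along the way, the symbol is +1.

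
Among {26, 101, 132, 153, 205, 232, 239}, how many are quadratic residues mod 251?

(26/251) = -1 → non-residue.
(101/251) = +1 → QR.
(132/251) = -1 → non-residue.
(153/251) = +1 → QR.
(205/251) = +1 → QR.
(232/251) = +1 → QR.
(239/251) = -1 → non-residue.
Total quadratic residues among the 7: 4.

4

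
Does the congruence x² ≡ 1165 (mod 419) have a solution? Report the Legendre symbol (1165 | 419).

-1

Euler's criterion: (1165/419) ≡ 327^209 (mod 419).
327^2 ≡ 84 (mod 419)
327^4 ≡ 352 (mod 419)
327^8 ≡ 299 (mod 419)
327^16 ≡ 154 (mod 419)
327^32 ≡ 252 (mod 419)
327^64 ≡ 235 (mod 419)
327^128 ≡ 336 (mod 419)
327^209 = 327^(128+64+16+1) ≡ 418 (mod 419).
Result is 418 ≡ −1, so (1165/419) = −1.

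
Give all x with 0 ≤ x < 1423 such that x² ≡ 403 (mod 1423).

57, 1366

Since 1423 ≡ 3 (mod 4), a square root of 403 is 403^((1423+1)/4) = 403^356 mod 1423.
Repeated squaring: 403^2≡187, 403^4≡817, 403^8≡102, 403^16≡443, 403^32≡1298, 403^64≡1395, 403^128≡784, 403^256≡1343 (mod 1423).
403^356 = 403^(256+64+32+4) ≡ 57 (mod 1423).
Check: 57² = 3249 ≡ 403 (mod 1423). The two roots are 57 and 1366.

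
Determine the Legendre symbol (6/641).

Pull out 2: since 641 ≡ 1 (mod 8), (2/641) = +1.
Reciprocity: 3 ≡ 3 and 641 ≡ 1 (mod 4), so (3/641) = +(641/3).
Reduce top mod 3: now compute (2/3).
Pull out 2: since 3 ≡ 3 (mod 8), (2/3) = -1.
Reached (1/3) = 1. Collecting the sign flips along the way, the symbol is -1.

-1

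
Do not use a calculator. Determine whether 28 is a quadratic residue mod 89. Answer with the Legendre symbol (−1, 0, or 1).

Pull out 2^2: since 89 ≡ 1 (mod 8), (2/89) = +1, so (2/89)^2 = +1.
Reciprocity: 7 ≡ 3 and 89 ≡ 1 (mod 4), so (7/89) = +(89/7).
Reduce top mod 7: now compute (5/7).
Reciprocity: 5 ≡ 1 and 7 ≡ 3 (mod 4), so (5/7) = +(7/5).
Reduce top mod 5: now compute (2/5).
Pull out 2: since 5 ≡ 5 (mod 8), (2/5) = -1.
Reached (1/5) = 1. Collecting the sign flips along the way, the symbol is -1.

-1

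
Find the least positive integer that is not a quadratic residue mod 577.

(2/577) = +1, so 2 is a residue.
(3/577) = +1, so 3 is a residue.
(4/577) = +1, so 4 is a residue.
(5/577) = −1, so 5 is the smallest positive non-residue mod 577.

5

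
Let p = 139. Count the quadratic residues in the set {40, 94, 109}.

0

(40/139) = -1 → non-residue.
(94/139) = -1 → non-residue.
(109/139) = -1 → non-residue.
Total quadratic residues among the 3: 0.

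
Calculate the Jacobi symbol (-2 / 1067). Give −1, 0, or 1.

1

First reduce: -2 ≡ 1065 (mod 1067).
Reciprocity: 1065 ≡ 1 and 1067 ≡ 3 (mod 4), so (1065/1067) = +(1067/1065).
Reduce top mod 1065: now compute (2/1065).
Pull out 2: since 1065 ≡ 1 (mod 8), (2/1065) = +1.
Reached (1/1065) = 1. Collecting the sign flips along the way, the symbol is +1.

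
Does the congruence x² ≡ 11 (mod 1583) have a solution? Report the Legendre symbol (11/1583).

Reciprocity: 11 ≡ 3 and 1583 ≡ 3 (mod 4), so (11/1583) = −(1583/11).
Reduce top mod 11: now compute (10/11).
Pull out 2: since 11 ≡ 3 (mod 8), (2/11) = -1.
Reciprocity: 5 ≡ 1 and 11 ≡ 3 (mod 4), so (5/11) = +(11/5).
Reduce top mod 5: now compute (1/5).
Reached (1/5) = 1. Collecting the sign flips along the way, the symbol is +1.

1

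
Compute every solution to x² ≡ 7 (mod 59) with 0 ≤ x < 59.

Since 59 ≡ 3 (mod 4), a square root of 7 is 7^((59+1)/4) = 7^15 mod 59.
Repeated squaring: 7^2≡49, 7^4≡41, 7^8≡29 (mod 59).
7^15 = 7^(8+4+2+1) ≡ 19 (mod 59).
Check: 19² = 361 ≡ 7 (mod 59). The two roots are 19 and 40.

19, 40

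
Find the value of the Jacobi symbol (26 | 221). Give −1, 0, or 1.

Pull out 2: since 221 ≡ 5 (mod 8), (2/221) = -1.
Reciprocity: 13 ≡ 1 and 221 ≡ 1 (mod 4), so (13/221) = +(221/13).
Reduce top mod 13: now compute (0/13).
Top reduces to 0: gcd > 1, so the symbol is 0.

0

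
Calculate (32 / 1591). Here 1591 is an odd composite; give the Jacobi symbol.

Pull out 2^5: since 1591 ≡ 7 (mod 8), (2/1591) = +1, so (2/1591)^5 = +1.
Reached (1/1591) = 1. Collecting the sign flips along the way, the symbol is +1.

1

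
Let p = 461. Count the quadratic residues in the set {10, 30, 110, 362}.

2

(10/461) = -1 → non-residue.
(30/461) = +1 → QR.
(110/461) = +1 → QR.
(362/461) = -1 → non-residue.
Total quadratic residues among the 4: 2.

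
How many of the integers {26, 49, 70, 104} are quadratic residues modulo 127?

(26/127) = +1 → QR.
(49/127) = +1 → QR.
(70/127) = +1 → QR.
(104/127) = +1 → QR.
Total quadratic residues among the 4: 4.

4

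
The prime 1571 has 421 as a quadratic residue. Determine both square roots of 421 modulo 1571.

366, 1205

Since 1571 ≡ 3 (mod 4), a square root of 421 is 421^((1571+1)/4) = 421^393 mod 1571.
Repeated squaring: 421^2≡1289, 421^4≡974, 421^8≡1363, 421^16≡847, 421^32≡1033, 421^64≡380, 421^128≡1439, 421^256≡143 (mod 1571).
421^393 = 421^(256+128+8+1) ≡ 1205 (mod 1571).
Check: 1205² = 1452025 ≡ 421 (mod 1571). The two roots are 366 and 1205.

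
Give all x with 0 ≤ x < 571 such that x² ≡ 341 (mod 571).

Since 571 ≡ 3 (mod 4), a square root of 341 is 341^((571+1)/4) = 341^143 mod 571.
Repeated squaring: 341^2≡368, 341^4≡97, 341^8≡273, 341^16≡299, 341^32≡325, 341^64≡561, 341^128≡100 (mod 571).
341^143 = 341^(128+8+4+2+1) ≡ 441 (mod 571).
Check: 441² = 194481 ≡ 341 (mod 571). The two roots are 130 and 441.

130, 441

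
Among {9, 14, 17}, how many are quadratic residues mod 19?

(9/19) = +1 → QR.
(14/19) = -1 → non-residue.
(17/19) = +1 → QR.
Total quadratic residues among the 3: 2.

2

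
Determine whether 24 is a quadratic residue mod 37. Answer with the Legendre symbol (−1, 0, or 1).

Pull out 2^3: since 37 ≡ 5 (mod 8), (2/37) = -1, so (2/37)^3 = -1.
Reciprocity: 3 ≡ 3 and 37 ≡ 1 (mod 4), so (3/37) = +(37/3).
Reduce top mod 3: now compute (1/3).
Reached (1/3) = 1. Collecting the sign flips along the way, the symbol is -1.

-1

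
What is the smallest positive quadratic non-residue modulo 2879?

(2/2879) = +1, so 2 is a residue.
(3/2879) = +1, so 3 is a residue.
(4/2879) = +1, so 4 is a residue.
(5/2879) = +1, so 5 is a residue.
(6/2879) = +1, so 6 is a residue.
(7/2879) = −1, so 7 is the smallest positive non-residue mod 2879.

7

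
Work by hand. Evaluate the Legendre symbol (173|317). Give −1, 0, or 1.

1

Reciprocity: 173 ≡ 1 and 317 ≡ 1 (mod 4), so (173/317) = +(317/173).
Reduce top mod 173: now compute (144/173).
Pull out 2^4: since 173 ≡ 5 (mod 8), (2/173) = -1, so (2/173)^4 = +1.
Reciprocity: 9 ≡ 1 and 173 ≡ 1 (mod 4), so (9/173) = +(173/9).
Reduce top mod 9: now compute (2/9).
Pull out 2: since 9 ≡ 1 (mod 8), (2/9) = +1.
Reached (1/9) = 1. Collecting the sign flips along the way, the symbol is +1.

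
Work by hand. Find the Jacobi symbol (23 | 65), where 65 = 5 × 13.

Reciprocity: 23 ≡ 3 and 65 ≡ 1 (mod 4), so (23/65) = +(65/23).
Reduce top mod 23: now compute (19/23).
Reciprocity: 19 ≡ 3 and 23 ≡ 3 (mod 4), so (19/23) = −(23/19).
Reduce top mod 19: now compute (4/19).
Pull out 2^2: since 19 ≡ 3 (mod 8), (2/19) = -1, so (2/19)^2 = +1.
Reached (1/19) = 1. Collecting the sign flips along the way, the symbol is -1.

-1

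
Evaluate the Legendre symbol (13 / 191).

Euler's criterion: (13/191) ≡ 13^95 (mod 191).
13^2 ≡ 169 (mod 191)
13^4 ≡ 102 (mod 191)
13^8 ≡ 90 (mod 191)
13^16 ≡ 78 (mod 191)
13^32 ≡ 163 (mod 191)
13^64 ≡ 20 (mod 191)
13^95 = 13^(64+16+8+4+2+1) ≡ 1 (mod 191).
Result is 1, so (13/191) = 1.

1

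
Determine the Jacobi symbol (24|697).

Pull out 2^3: since 697 ≡ 1 (mod 8), (2/697) = +1, so (2/697)^3 = +1.
Reciprocity: 3 ≡ 3 and 697 ≡ 1 (mod 4), so (3/697) = +(697/3).
Reduce top mod 3: now compute (1/3).
Reached (1/3) = 1. Collecting the sign flips along the way, the symbol is +1.

1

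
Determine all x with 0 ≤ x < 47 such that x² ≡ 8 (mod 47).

Since 47 ≡ 3 (mod 4), a square root of 8 is 8^((47+1)/4) = 8^12 mod 47.
Repeated squaring: 8^2≡17, 8^4≡7, 8^8≡2 (mod 47).
8^12 = 8^(8+4) ≡ 14 (mod 47).
Check: 14² = 196 ≡ 8 (mod 47). The two roots are 14 and 33.

14, 33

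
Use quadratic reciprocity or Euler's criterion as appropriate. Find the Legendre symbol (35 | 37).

Reciprocity: 35 ≡ 3 and 37 ≡ 1 (mod 4), so (35/37) = +(37/35).
Reduce top mod 35: now compute (2/35).
Pull out 2: since 35 ≡ 3 (mod 8), (2/35) = -1.
Reached (1/35) = 1. Collecting the sign flips along the way, the symbol is -1.

-1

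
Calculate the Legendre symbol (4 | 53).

Euler's criterion: (4/53) ≡ 4^26 (mod 53).
4^2 ≡ 16 (mod 53)
4^4 ≡ 44 (mod 53)
4^8 ≡ 28 (mod 53)
4^16 ≡ 42 (mod 53)
4^26 = 4^(16+8+2) ≡ 1 (mod 53).
Result is 1, so (4/53) = 1.

1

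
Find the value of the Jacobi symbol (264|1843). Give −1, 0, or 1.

Pull out 2^3: since 1843 ≡ 3 (mod 8), (2/1843) = -1, so (2/1843)^3 = -1.
Reciprocity: 33 ≡ 1 and 1843 ≡ 3 (mod 4), so (33/1843) = +(1843/33).
Reduce top mod 33: now compute (28/33).
Pull out 2^2: since 33 ≡ 1 (mod 8), (2/33) = +1, so (2/33)^2 = +1.
Reciprocity: 7 ≡ 3 and 33 ≡ 1 (mod 4), so (7/33) = +(33/7).
Reduce top mod 7: now compute (5/7).
Reciprocity: 5 ≡ 1 and 7 ≡ 3 (mod 4), so (5/7) = +(7/5).
Reduce top mod 5: now compute (2/5).
Pull out 2: since 5 ≡ 5 (mod 8), (2/5) = -1.
Reached (1/5) = 1. Collecting the sign flips along the way, the symbol is +1.

1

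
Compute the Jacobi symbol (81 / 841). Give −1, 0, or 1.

1

Reciprocity: 81 ≡ 1 and 841 ≡ 1 (mod 4), so (81/841) = +(841/81).
Reduce top mod 81: now compute (31/81).
Reciprocity: 31 ≡ 3 and 81 ≡ 1 (mod 4), so (31/81) = +(81/31).
Reduce top mod 31: now compute (19/31).
Reciprocity: 19 ≡ 3 and 31 ≡ 3 (mod 4), so (19/31) = −(31/19).
Reduce top mod 19: now compute (12/19).
Pull out 2^2: since 19 ≡ 3 (mod 8), (2/19) = -1, so (2/19)^2 = +1.
Reciprocity: 3 ≡ 3 and 19 ≡ 3 (mod 4), so (3/19) = −(19/3).
Reduce top mod 3: now compute (1/3).
Reached (1/3) = 1. Collecting the sign flips along the way, the symbol is +1.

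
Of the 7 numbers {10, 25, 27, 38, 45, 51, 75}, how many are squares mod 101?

(10/101) = -1 → non-residue.
(25/101) = +1 → QR.
(27/101) = -1 → non-residue.
(38/101) = -1 → non-residue.
(45/101) = +1 → QR.
(51/101) = -1 → non-residue.
(75/101) = -1 → non-residue.
Total quadratic residues among the 7: 2.

2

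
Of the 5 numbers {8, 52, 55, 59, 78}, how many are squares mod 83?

(8/83) = -1 → non-residue.
(52/83) = -1 → non-residue.
(55/83) = -1 → non-residue.
(59/83) = +1 → QR.
(78/83) = +1 → QR.
Total quadratic residues among the 5: 2.

2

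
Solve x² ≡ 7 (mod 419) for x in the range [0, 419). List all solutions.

Since 419 ≡ 3 (mod 4), a square root of 7 is 7^((419+1)/4) = 7^105 mod 419.
Repeated squaring: 7^2≡49, 7^4≡306, 7^8≡199, 7^16≡215, 7^32≡135, 7^64≡208 (mod 419).
7^105 = 7^(64+32+8+1) ≡ 114 (mod 419).
Check: 114² = 12996 ≡ 7 (mod 419). The two roots are 114 and 305.

114, 305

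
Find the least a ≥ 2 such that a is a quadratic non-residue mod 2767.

(2/2767) = +1, so 2 is a residue.
(3/2767) = −1, so 3 is the smallest positive non-residue mod 2767.

3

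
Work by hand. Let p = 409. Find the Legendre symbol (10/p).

1

Pull out 2: since 409 ≡ 1 (mod 8), (2/409) = +1.
Reciprocity: 5 ≡ 1 and 409 ≡ 1 (mod 4), so (5/409) = +(409/5).
Reduce top mod 5: now compute (4/5).
Pull out 2^2: since 5 ≡ 5 (mod 8), (2/5) = -1, so (2/5)^2 = +1.
Reached (1/5) = 1. Collecting the sign flips along the way, the symbol is +1.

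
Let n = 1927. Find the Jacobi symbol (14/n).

-1

Pull out 2: since 1927 ≡ 7 (mod 8), (2/1927) = +1.
Reciprocity: 7 ≡ 3 and 1927 ≡ 3 (mod 4), so (7/1927) = −(1927/7).
Reduce top mod 7: now compute (2/7).
Pull out 2: since 7 ≡ 7 (mod 8), (2/7) = +1.
Reached (1/7) = 1. Collecting the sign flips along the way, the symbol is -1.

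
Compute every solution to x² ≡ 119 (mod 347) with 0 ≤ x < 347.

Since 347 ≡ 3 (mod 4), a square root of 119 is 119^((347+1)/4) = 119^87 mod 347.
Repeated squaring: 119^2≡281, 119^4≡192, 119^8≡82, 119^16≡131, 119^32≡158, 119^64≡327 (mod 347).
119^87 = 119^(64+16+4+2+1) ≡ 90 (mod 347).
Check: 90² = 8100 ≡ 119 (mod 347). The two roots are 90 and 257.

90, 257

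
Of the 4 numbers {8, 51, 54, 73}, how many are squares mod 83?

(8/83) = -1 → non-residue.
(51/83) = +1 → QR.
(54/83) = -1 → non-residue.
(73/83) = -1 → non-residue.
Total quadratic residues among the 4: 1.

1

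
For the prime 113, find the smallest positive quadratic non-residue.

3

(2/113) = +1, so 2 is a residue.
(3/113) = −1, so 3 is the smallest positive non-residue mod 113.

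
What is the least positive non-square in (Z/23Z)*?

5

(2/23) = +1, so 2 is a residue.
(3/23) = +1, so 3 is a residue.
(4/23) = +1, so 4 is a residue.
(5/23) = −1, so 5 is the smallest positive non-residue mod 23.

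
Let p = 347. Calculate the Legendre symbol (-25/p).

-1

Euler's criterion: (-25/347) ≡ 322^173 (mod 347).
322^2 ≡ 278 (mod 347)
322^4 ≡ 250 (mod 347)
322^8 ≡ 40 (mod 347)
322^16 ≡ 212 (mod 347)
322^32 ≡ 181 (mod 347)
322^64 ≡ 143 (mod 347)
322^128 ≡ 323 (mod 347)
322^173 = 322^(128+32+8+4+1) ≡ 346 (mod 347).
Result is 346 ≡ −1, so (-25/347) = −1.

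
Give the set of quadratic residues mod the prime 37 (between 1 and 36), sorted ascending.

1,3,4,7,9,10,11,12,16,21,25,26,27,28,30,33,34,36

Square k = 1,…,18 (k and 37−k give the same square):
1²=1, 2²=4, 3²=9, 4²=16, 5²=25, 6²=36, 7²≡12, 8²≡27, 9²≡7, 10²≡26, 11²≡10, 12²≡33, 13²≡21, 14²≡11, 15²≡3, 16²≡34, 17²≡30, 18²≡28 (mod 37).
So the quadratic residues mod 37 are {1, 3, 4, 7, 9, 10, 11, 12, 16, 21, 25, 26, 27, 28, 30, 33, 34, 36}.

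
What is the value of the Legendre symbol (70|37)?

1

Euler's criterion: (70/37) ≡ 33^18 (mod 37).
33^2 ≡ 16 (mod 37)
33^4 ≡ 34 (mod 37)
33^8 ≡ 9 (mod 37)
33^16 ≡ 7 (mod 37)
33^18 = 33^(16+2) ≡ 1 (mod 37).
Result is 1, so (70/37) = 1.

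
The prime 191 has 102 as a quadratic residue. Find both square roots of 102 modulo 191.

22, 169

Since 191 ≡ 3 (mod 4), a square root of 102 is 102^((191+1)/4) = 102^48 mod 191.
Repeated squaring: 102^2≡90, 102^4≡78, 102^8≡163, 102^16≡20, 102^32≡18 (mod 191).
102^48 = 102^(32+16) ≡ 169 (mod 191).
Check: 169² = 28561 ≡ 102 (mod 191). The two roots are 22 and 169.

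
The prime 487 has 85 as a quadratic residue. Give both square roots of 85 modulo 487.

77, 410

Since 487 ≡ 3 (mod 4), a square root of 85 is 85^((487+1)/4) = 85^122 mod 487.
Repeated squaring: 85^2≡407, 85^4≡69, 85^8≡378, 85^16≡193, 85^32≡237, 85^64≡164 (mod 487).
85^122 = 85^(64+32+16+8+2) ≡ 77 (mod 487).
Check: 77² = 5929 ≡ 85 (mod 487). The two roots are 77 and 410.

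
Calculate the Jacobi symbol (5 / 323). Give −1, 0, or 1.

-1

Reciprocity: 5 ≡ 1 and 323 ≡ 3 (mod 4), so (5/323) = +(323/5).
Reduce top mod 5: now compute (3/5).
Reciprocity: 3 ≡ 3 and 5 ≡ 1 (mod 4), so (3/5) = +(5/3).
Reduce top mod 3: now compute (2/3).
Pull out 2: since 3 ≡ 3 (mod 8), (2/3) = -1.
Reached (1/3) = 1. Collecting the sign flips along the way, the symbol is -1.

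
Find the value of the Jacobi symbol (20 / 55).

Pull out 2^2: since 55 ≡ 7 (mod 8), (2/55) = +1, so (2/55)^2 = +1.
Reciprocity: 5 ≡ 1 and 55 ≡ 3 (mod 4), so (5/55) = +(55/5).
Reduce top mod 5: now compute (0/5).
Top reduces to 0: gcd > 1, so the symbol is 0.

0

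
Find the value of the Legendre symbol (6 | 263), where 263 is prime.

Pull out 2: since 263 ≡ 7 (mod 8), (2/263) = +1.
Reciprocity: 3 ≡ 3 and 263 ≡ 3 (mod 4), so (3/263) = −(263/3).
Reduce top mod 3: now compute (2/3).
Pull out 2: since 3 ≡ 3 (mod 8), (2/3) = -1.
Reached (1/3) = 1. Collecting the sign flips along the way, the symbol is +1.

1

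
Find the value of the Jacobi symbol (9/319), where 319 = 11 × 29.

Reciprocity: 9 ≡ 1 and 319 ≡ 3 (mod 4), so (9/319) = +(319/9).
Reduce top mod 9: now compute (4/9).
Pull out 2^2: since 9 ≡ 1 (mod 8), (2/9) = +1, so (2/9)^2 = +1.
Reached (1/9) = 1. Collecting the sign flips along the way, the symbol is +1.

1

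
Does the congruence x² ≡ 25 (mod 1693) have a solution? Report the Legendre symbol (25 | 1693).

1

Reciprocity: 25 ≡ 1 and 1693 ≡ 1 (mod 4), so (25/1693) = +(1693/25).
Reduce top mod 25: now compute (18/25).
Pull out 2: since 25 ≡ 1 (mod 8), (2/25) = +1.
Reciprocity: 9 ≡ 1 and 25 ≡ 1 (mod 4), so (9/25) = +(25/9).
Reduce top mod 9: now compute (7/9).
Reciprocity: 7 ≡ 3 and 9 ≡ 1 (mod 4), so (7/9) = +(9/7).
Reduce top mod 7: now compute (2/7).
Pull out 2: since 7 ≡ 7 (mod 8), (2/7) = +1.
Reached (1/7) = 1. Collecting the sign flips along the way, the symbol is +1.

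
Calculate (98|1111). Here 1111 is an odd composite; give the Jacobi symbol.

1

Pull out 2: since 1111 ≡ 7 (mod 8), (2/1111) = +1.
Reciprocity: 49 ≡ 1 and 1111 ≡ 3 (mod 4), so (49/1111) = +(1111/49).
Reduce top mod 49: now compute (33/49).
Reciprocity: 33 ≡ 1 and 49 ≡ 1 (mod 4), so (33/49) = +(49/33).
Reduce top mod 33: now compute (16/33).
Pull out 2^4: since 33 ≡ 1 (mod 8), (2/33) = +1, so (2/33)^4 = +1.
Reached (1/33) = 1. Collecting the sign flips along the way, the symbol is +1.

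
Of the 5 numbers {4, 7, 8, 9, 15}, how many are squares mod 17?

(4/17) = +1 → QR.
(7/17) = -1 → non-residue.
(8/17) = +1 → QR.
(9/17) = +1 → QR.
(15/17) = +1 → QR.
Total quadratic residues among the 5: 4.

4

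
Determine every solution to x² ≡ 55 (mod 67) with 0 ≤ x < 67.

16, 51

Since 67 ≡ 3 (mod 4), a square root of 55 is 55^((67+1)/4) = 55^17 mod 67.
Repeated squaring: 55^2≡10, 55^4≡33, 55^8≡17, 55^16≡21 (mod 67).
55^17 = 55^(16+1) ≡ 16 (mod 67).
Check: 16² = 256 ≡ 55 (mod 67). The two roots are 16 and 51.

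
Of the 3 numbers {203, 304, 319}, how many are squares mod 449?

(203/449) = -1 → non-residue.
(304/449) = -1 → non-residue.
(319/449) = -1 → non-residue.
Total quadratic residues among the 3: 0.

0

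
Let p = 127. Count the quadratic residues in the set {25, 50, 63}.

2

(25/127) = +1 → QR.
(50/127) = +1 → QR.
(63/127) = -1 → non-residue.
Total quadratic residues among the 3: 2.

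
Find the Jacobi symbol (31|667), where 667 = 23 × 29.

Reciprocity: 31 ≡ 3 and 667 ≡ 3 (mod 4), so (31/667) = −(667/31).
Reduce top mod 31: now compute (16/31).
Pull out 2^4: since 31 ≡ 7 (mod 8), (2/31) = +1, so (2/31)^4 = +1.
Reached (1/31) = 1. Collecting the sign flips along the way, the symbol is -1.

-1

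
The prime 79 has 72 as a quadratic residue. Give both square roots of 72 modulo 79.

Since 79 ≡ 3 (mod 4), a square root of 72 is 72^((79+1)/4) = 72^20 mod 79.
Repeated squaring: 72^2≡49, 72^4≡31, 72^8≡13, 72^16≡11 (mod 79).
72^20 = 72^(16+4) ≡ 25 (mod 79).
Check: 25² = 625 ≡ 72 (mod 79). The two roots are 25 and 54.

25, 54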